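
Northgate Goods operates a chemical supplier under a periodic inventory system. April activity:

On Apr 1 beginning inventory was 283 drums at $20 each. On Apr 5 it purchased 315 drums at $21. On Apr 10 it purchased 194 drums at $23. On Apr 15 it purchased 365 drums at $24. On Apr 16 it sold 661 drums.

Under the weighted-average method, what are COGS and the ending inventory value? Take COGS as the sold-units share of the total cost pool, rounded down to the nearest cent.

COGS = $14,566.56; ending inventory = $10,930.44

Apr 16, sell 661: 661/1157 × $25,497.00 → $14,566.56
Ending inventory (cost pool remaining) = $10,930.44
Check: goods available $25,497.00 = COGS $14,566.56 + ending $10,930.44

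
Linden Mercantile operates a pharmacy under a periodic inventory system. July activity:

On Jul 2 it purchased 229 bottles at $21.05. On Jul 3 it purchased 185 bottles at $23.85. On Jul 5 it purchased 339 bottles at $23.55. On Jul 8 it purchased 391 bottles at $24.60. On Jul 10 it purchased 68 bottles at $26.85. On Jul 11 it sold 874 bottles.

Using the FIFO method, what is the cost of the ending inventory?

Ending inventory = $8,467.80

Jul 11, 874 sold [FIFO — oldest first]: 229 @ $21.05 + 185 @ $23.85 + 339 @ $23.55 + 121 @ $24.60 = $20,192.75
Ending inventory: 270 @ $24.60 + 68 @ $26.85 = $8,467.80
Check: goods available $28,660.55 = COGS $20,192.75 + ending $8,467.80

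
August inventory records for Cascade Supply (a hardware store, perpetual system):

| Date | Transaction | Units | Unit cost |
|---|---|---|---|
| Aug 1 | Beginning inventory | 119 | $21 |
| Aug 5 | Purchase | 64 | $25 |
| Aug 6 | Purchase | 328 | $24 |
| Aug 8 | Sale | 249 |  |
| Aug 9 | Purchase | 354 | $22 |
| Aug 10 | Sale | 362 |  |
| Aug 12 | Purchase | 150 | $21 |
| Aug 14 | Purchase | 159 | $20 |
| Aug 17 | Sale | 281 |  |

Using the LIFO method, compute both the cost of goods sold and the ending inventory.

COGS = $19,698; ending inventory = $6,391

Aug 8, 249 sold [LIFO — newest first]: 249 @ $24 = $5,976
Aug 10, 362 sold [LIFO — newest first]: 354 @ $22 + 8 @ $24 = $7,980
Aug 17, 281 sold [LIFO — newest first]: 159 @ $20 + 122 @ $21 = $5,742
Total COGS = $5,976 + $7,980 + $5,742 = $19,698
Ending inventory: 119 @ $21 + 64 @ $25 + 71 @ $24 + 28 @ $21 = $6,391
Check: goods available $26,089 = COGS $19,698 + ending $6,391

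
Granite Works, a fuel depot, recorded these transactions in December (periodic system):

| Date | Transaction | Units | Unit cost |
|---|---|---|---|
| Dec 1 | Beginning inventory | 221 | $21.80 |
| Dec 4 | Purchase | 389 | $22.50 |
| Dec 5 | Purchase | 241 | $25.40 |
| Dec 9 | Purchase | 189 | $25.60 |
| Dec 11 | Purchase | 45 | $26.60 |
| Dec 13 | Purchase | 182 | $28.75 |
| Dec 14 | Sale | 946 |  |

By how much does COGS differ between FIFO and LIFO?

$1,768.10

FIFO COGS: 221 @ $21.80 + 389 @ $22.50 + 241 @ $25.40 + 95 @ $25.60 = $22,123.70
LIFO COGS: 182 @ $28.75 + 45 @ $26.60 + 189 @ $25.60 + 241 @ $25.40 + 289 @ $22.50 = $23,891.80
Difference = |$22,123.70 − $23,891.80| = $1,768.10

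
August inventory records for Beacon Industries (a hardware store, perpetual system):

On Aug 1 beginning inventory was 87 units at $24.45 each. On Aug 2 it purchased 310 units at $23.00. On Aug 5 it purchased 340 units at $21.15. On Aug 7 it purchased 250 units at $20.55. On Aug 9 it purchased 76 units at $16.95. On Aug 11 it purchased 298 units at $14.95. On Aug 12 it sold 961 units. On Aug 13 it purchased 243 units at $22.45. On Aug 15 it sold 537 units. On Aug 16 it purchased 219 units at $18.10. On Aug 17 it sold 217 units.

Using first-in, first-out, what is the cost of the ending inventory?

Aug 12, 961 sold [FIFO — oldest first]: 87 @ $24.45 + 310 @ $23.00 + 340 @ $21.15 + 224 @ $20.55 = $21,051.35
Aug 15, 537 sold [FIFO — oldest first]: 26 @ $20.55 + 76 @ $16.95 + 298 @ $14.95 + 137 @ $22.45 = $9,353.25
Aug 17, 217 sold [FIFO — oldest first]: 106 @ $22.45 + 111 @ $18.10 = $4,388.80
Total COGS = $21,051.35 + $9,353.25 + $4,388.80 = $34,793.40
Ending inventory: 108 @ $18.10 = $1,954.80
Check: goods available $36,748.20 = COGS $34,793.40 + ending $1,954.80

Ending inventory = $1,954.80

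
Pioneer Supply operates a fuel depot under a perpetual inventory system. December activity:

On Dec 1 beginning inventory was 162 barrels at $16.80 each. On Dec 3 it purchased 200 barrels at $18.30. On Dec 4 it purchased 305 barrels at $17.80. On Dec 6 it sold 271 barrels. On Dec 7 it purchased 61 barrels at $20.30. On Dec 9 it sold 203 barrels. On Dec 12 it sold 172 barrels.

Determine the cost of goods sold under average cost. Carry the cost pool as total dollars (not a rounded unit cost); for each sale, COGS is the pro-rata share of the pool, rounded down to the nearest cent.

After Dec 1: 162 on hand, pool $2,721.60 (≈ $16.8000 each)
After Dec 3: 362 on hand, pool $6,381.60 (≈ $17.6287 each)
After Dec 4: 667 on hand, pool $11,810.60 (≈ $17.7070 each)
Dec 6, sell 271: 271/667 × $11,810.60 → $4,798.60
After Dec 7: 457 on hand, pool $8,250.30 (≈ $18.0532 each)
Dec 9, sell 203: 203/457 × $8,250.30 → $3,664.79
Dec 12, sell 172: 172/254 × $4,585.51 → $3,105.14
Total COGS = $4,798.60 + $3,664.79 + $3,105.14 = $11,568.53
Ending inventory (cost pool remaining) = $1,480.37

COGS = $11,568.53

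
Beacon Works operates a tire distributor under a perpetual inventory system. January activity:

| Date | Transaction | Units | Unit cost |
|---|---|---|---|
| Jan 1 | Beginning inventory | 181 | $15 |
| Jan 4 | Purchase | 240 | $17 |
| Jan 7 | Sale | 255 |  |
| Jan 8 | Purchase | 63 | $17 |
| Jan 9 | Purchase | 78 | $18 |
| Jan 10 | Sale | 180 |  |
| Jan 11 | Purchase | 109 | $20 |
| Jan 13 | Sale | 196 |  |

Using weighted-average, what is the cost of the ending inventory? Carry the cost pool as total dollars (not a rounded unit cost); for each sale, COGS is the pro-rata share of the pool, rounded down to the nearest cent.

Ending inventory = $730.89

After Jan 1: 181 on hand, pool $2,715.00 (≈ $15.0000 each)
After Jan 4: 421 on hand, pool $6,795.00 (≈ $16.1401 each)
Jan 7, sell 255: 255/421 × $6,795.00 → $4,115.73
After Jan 8: 229 on hand, pool $3,750.27 (≈ $16.3767 each)
After Jan 9: 307 on hand, pool $5,154.27 (≈ $16.7892 each)
Jan 10, sell 180: 180/307 × $5,154.27 → $3,022.04
After Jan 11: 236 on hand, pool $4,312.23 (≈ $18.2722 each)
Jan 13, sell 196: 196/236 × $4,312.23 → $3,581.34
Total COGS = $4,115.73 + $3,022.04 + $3,581.34 = $10,719.11
Ending inventory (cost pool remaining) = $730.89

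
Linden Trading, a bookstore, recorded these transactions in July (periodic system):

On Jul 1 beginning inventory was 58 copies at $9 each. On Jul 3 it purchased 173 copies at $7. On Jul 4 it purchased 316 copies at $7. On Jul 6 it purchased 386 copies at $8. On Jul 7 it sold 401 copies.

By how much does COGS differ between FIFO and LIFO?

FIFO COGS: 58 @ $9 + 173 @ $7 + 170 @ $7 = $2,923
LIFO COGS: 386 @ $8 + 15 @ $7 = $3,193
Difference = |$2,923 − $3,193| = $270

$270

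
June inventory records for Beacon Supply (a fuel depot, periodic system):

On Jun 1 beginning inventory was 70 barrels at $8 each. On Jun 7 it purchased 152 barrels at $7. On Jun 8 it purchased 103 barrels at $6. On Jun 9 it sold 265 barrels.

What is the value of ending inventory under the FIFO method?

Ending inventory = $360

Jun 9, 265 sold [FIFO — oldest first]: 70 @ $8 + 152 @ $7 + 43 @ $6 = $1,882
Ending inventory: 60 @ $6 = $360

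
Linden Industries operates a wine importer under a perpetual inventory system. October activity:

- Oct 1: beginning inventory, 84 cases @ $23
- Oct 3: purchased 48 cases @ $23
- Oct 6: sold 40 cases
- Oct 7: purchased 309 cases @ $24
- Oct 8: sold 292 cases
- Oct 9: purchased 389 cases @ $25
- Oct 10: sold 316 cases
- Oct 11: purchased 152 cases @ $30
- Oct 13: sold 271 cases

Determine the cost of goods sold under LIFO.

Oct 6, 40 sold [LIFO — newest first]: 40 @ $23 = $920
Oct 8, 292 sold [LIFO — newest first]: 292 @ $24 = $7,008
Oct 10, 316 sold [LIFO — newest first]: 316 @ $25 = $7,900
Oct 13, 271 sold [LIFO — newest first]: 152 @ $30 + 73 @ $25 + 17 @ $24 + 8 @ $23 + 21 @ $23 = $7,460
Total COGS = $920 + $7,008 + $7,900 + $7,460 = $23,288
Ending inventory: 63 @ $23 = $1,449
Check: goods available $24,737 = COGS $23,288 + ending $1,449

COGS = $23,288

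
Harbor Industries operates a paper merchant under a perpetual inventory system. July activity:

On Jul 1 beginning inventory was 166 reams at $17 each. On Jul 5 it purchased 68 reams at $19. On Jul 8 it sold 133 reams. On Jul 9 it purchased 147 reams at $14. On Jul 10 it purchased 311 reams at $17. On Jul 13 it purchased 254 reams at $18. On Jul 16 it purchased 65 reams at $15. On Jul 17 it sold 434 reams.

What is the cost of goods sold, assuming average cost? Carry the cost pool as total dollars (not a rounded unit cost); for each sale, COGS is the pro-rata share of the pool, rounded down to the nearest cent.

After Jul 1: 166 on hand, pool $2,822.00 (≈ $17.0000 each)
After Jul 5: 234 on hand, pool $4,114.00 (≈ $17.5812 each)
Jul 8, sell 133: 133/234 × $4,114.00 → $2,338.29
After Jul 9: 248 on hand, pool $3,833.71 (≈ $15.4585 each)
After Jul 10: 559 on hand, pool $9,120.71 (≈ $16.3161 each)
After Jul 13: 813 on hand, pool $13,692.71 (≈ $16.8422 each)
After Jul 16: 878 on hand, pool $14,667.71 (≈ $16.7058 each)
Jul 17, sell 434: 434/878 × $14,667.71 → $7,250.32
Total COGS = $2,338.29 + $7,250.32 = $9,588.61
Ending inventory (cost pool remaining) = $7,417.39
Check: goods available $17,006.00 = COGS $9,588.61 + ending $7,417.39

COGS = $9,588.61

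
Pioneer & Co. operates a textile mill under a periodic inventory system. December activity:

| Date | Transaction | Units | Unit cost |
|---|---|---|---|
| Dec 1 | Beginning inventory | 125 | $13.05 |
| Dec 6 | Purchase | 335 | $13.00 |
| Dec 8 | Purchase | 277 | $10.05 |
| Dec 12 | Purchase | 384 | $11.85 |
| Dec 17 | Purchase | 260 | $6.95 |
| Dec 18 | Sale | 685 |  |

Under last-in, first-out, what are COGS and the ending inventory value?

COGS = $6,769.45; ending inventory = $8,358.05

Dec 18, 685 sold [LIFO — newest first]: 260 @ $6.95 + 384 @ $11.85 + 41 @ $10.05 = $6,769.45
Ending inventory: 125 @ $13.05 + 335 @ $13.00 + 236 @ $10.05 = $8,358.05
Check: goods available $15,127.50 = COGS $6,769.45 + ending $8,358.05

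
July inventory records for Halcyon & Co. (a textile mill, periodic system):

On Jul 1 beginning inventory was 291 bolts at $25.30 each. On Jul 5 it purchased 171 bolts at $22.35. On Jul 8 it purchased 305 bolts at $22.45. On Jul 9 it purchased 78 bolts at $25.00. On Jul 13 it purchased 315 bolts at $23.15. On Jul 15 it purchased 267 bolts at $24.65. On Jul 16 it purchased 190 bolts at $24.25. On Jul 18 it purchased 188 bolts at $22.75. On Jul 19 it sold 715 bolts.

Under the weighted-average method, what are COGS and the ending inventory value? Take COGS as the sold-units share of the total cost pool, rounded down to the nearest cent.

COGS = $16,930.13; ending inventory = $25,809.57

Jul 19, sell 715: 715/1805 × $42,739.70 → $16,930.13
Ending inventory (cost pool remaining) = $25,809.57
Check: goods available $42,739.70 = COGS $16,930.13 + ending $25,809.57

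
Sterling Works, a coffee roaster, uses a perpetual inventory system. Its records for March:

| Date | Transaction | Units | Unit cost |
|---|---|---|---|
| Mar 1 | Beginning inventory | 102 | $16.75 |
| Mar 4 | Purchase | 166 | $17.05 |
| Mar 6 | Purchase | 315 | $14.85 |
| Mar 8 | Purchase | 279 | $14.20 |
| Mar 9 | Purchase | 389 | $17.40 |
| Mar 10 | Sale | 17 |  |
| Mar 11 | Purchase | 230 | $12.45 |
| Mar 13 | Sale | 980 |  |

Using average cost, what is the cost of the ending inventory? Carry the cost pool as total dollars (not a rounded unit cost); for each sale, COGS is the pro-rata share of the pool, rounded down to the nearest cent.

Ending inventory = $7,451.55

After Mar 1: 102 on hand, pool $1,708.50 (≈ $16.7500 each)
After Mar 4: 268 on hand, pool $4,538.80 (≈ $16.9358 each)
After Mar 6: 583 on hand, pool $9,216.55 (≈ $15.8088 each)
After Mar 8: 862 on hand, pool $13,178.35 (≈ $15.2881 each)
After Mar 9: 1251 on hand, pool $19,946.95 (≈ $15.9448 each)
Mar 10, sell 17: 17/1251 × $19,946.95 → $271.06
After Mar 11: 1464 on hand, pool $22,539.39 (≈ $15.3958 each)
Mar 13, sell 980: 980/1464 × $22,539.39 → $15,087.84
Total COGS = $271.06 + $15,087.84 = $15,358.90
Ending inventory (cost pool remaining) = $7,451.55
Check: goods available $22,810.45 = COGS $15,358.90 + ending $7,451.55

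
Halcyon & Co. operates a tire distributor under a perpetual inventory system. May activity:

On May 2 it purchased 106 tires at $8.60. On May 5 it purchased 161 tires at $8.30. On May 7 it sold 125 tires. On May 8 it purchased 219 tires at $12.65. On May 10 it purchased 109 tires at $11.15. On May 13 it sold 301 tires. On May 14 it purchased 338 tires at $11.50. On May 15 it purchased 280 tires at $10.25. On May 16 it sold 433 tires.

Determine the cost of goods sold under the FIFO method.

COGS = $9,269.60

May 7, 125 sold [FIFO — oldest first]: 106 @ $8.60 + 19 @ $8.30 = $1,069.30
May 13, 301 sold [FIFO — oldest first]: 142 @ $8.30 + 159 @ $12.65 = $3,189.95
May 16, 433 sold [FIFO — oldest first]: 60 @ $12.65 + 109 @ $11.15 + 264 @ $11.50 = $5,010.35
Total COGS = $1,069.30 + $3,189.95 + $5,010.35 = $9,269.60
Ending inventory: 74 @ $11.50 + 280 @ $10.25 = $3,721.00
Check: goods available $12,990.60 = COGS $9,269.60 + ending $3,721.00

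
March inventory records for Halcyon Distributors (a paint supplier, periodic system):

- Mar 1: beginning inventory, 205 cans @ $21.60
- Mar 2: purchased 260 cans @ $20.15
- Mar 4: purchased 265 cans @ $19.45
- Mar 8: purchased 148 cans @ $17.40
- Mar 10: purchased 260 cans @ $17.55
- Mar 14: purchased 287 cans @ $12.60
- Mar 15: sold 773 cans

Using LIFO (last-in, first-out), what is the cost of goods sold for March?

COGS = $12,271.50

Mar 15, 773 sold [LIFO — newest first]: 287 @ $12.60 + 260 @ $17.55 + 148 @ $17.40 + 78 @ $19.45 = $12,271.50
Ending inventory: 205 @ $21.60 + 260 @ $20.15 + 187 @ $19.45 = $13,304.15
Check: goods available $25,575.65 = COGS $12,271.50 + ending $13,304.15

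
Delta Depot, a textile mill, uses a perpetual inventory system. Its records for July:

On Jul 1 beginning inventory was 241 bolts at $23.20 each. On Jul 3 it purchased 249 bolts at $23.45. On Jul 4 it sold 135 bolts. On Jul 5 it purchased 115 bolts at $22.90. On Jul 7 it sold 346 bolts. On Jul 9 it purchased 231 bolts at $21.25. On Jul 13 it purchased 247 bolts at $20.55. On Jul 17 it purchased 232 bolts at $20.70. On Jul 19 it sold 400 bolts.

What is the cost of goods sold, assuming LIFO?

COGS = $19,441.75

Jul 4, 135 sold [LIFO — newest first]: 135 @ $23.45 = $3,165.75
Jul 7, 346 sold [LIFO — newest first]: 115 @ $22.90 + 114 @ $23.45 + 117 @ $23.20 = $8,021.20
Jul 19, 400 sold [LIFO — newest first]: 232 @ $20.70 + 168 @ $20.55 = $8,254.80
Total COGS = $3,165.75 + $8,021.20 + $8,254.80 = $19,441.75
Ending inventory: 124 @ $23.20 + 231 @ $21.25 + 79 @ $20.55 = $9,409.00
Check: goods available $28,850.75 = COGS $19,441.75 + ending $9,409.00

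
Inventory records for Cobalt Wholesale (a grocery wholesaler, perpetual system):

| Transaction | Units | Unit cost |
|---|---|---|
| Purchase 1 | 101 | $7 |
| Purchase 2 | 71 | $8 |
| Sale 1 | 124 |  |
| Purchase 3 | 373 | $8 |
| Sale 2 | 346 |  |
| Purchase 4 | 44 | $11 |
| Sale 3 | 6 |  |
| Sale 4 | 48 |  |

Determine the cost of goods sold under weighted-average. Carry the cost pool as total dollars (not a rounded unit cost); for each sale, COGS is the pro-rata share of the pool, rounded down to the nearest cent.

After Purchase 1: 101 on hand, pool $707.00 (≈ $7.0000 each)
After Purchase 2: 172 on hand, pool $1,275.00 (≈ $7.4128 each)
Sale 1, sell 124: 124/172 × $1,275.00 → $919.18
After Purchase 3: 421 on hand, pool $3,339.82 (≈ $7.9331 each)
Sale 2, sell 346: 346/421 × $3,339.82 → $2,744.84
After Purchase 4: 119 on hand, pool $1,078.98 (≈ $9.0671 each)
Sale 3, sell 6: 6/119 × $1,078.98 → $54.40
Sale 4, sell 48: 48/113 × $1,024.58 → $435.21
Total COGS = $919.18 + $2,744.84 + $54.40 + $435.21 = $4,153.63
Ending inventory (cost pool remaining) = $589.37
Check: goods available $4,743.00 = COGS $4,153.63 + ending $589.37

COGS = $4,153.63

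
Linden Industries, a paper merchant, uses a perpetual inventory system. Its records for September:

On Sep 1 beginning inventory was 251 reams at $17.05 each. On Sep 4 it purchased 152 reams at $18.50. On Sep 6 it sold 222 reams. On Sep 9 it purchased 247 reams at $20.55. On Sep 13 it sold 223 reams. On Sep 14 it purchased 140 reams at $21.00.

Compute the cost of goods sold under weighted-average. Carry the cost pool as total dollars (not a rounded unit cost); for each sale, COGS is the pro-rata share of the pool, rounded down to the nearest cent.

After Sep 1: 251 on hand, pool $4,279.55 (≈ $17.0500 each)
After Sep 4: 403 on hand, pool $7,091.55 (≈ $17.5969 each)
Sep 6, sell 222: 222/403 × $7,091.55 → $3,906.51
After Sep 9: 428 on hand, pool $8,260.89 (≈ $19.3011 each)
Sep 13, sell 223: 223/428 × $8,260.89 → $4,304.15
After Sep 14: 345 on hand, pool $6,896.74 (≈ $19.9906 each)
Total COGS = $3,906.51 + $4,304.15 = $8,210.66
Ending inventory (cost pool remaining) = $6,896.74

COGS = $8,210.66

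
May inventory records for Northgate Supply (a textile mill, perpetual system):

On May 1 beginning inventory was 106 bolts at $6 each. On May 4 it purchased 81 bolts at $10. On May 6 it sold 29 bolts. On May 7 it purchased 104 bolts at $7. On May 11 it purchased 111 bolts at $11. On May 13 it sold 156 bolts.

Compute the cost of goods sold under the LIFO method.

COGS = $1,826

May 6, 29 sold [LIFO — newest first]: 29 @ $10 = $290
May 13, 156 sold [LIFO — newest first]: 111 @ $11 + 45 @ $7 = $1,536
Total COGS = $290 + $1,536 = $1,826
Ending inventory: 106 @ $6 + 52 @ $10 + 59 @ $7 = $1,569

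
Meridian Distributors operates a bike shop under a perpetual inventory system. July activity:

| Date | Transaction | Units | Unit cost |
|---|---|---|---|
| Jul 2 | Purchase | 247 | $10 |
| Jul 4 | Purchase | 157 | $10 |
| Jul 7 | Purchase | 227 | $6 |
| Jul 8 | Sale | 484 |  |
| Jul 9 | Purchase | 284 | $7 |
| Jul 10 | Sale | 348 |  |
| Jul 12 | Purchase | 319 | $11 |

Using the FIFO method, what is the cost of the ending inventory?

Ending inventory = $4,090

Jul 8, 484 sold [FIFO — oldest first]: 247 @ $10 + 157 @ $10 + 80 @ $6 = $4,520
Jul 10, 348 sold [FIFO — oldest first]: 147 @ $6 + 201 @ $7 = $2,289
Total COGS = $4,520 + $2,289 = $6,809
Ending inventory: 83 @ $7 + 319 @ $11 = $4,090
Check: goods available $10,899 = COGS $6,809 + ending $4,090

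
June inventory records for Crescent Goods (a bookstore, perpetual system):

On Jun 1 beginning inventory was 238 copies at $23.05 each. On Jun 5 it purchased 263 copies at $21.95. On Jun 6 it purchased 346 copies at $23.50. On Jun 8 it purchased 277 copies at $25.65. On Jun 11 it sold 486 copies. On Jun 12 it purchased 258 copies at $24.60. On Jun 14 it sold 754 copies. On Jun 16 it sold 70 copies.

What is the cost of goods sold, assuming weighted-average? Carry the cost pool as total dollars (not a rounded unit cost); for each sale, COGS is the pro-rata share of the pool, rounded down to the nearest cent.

COGS = $31,123.10

After Jun 1: 238 on hand, pool $5,485.90 (≈ $23.0500 each)
After Jun 5: 501 on hand, pool $11,258.75 (≈ $22.4726 each)
After Jun 6: 847 on hand, pool $19,389.75 (≈ $22.8923 each)
After Jun 8: 1124 on hand, pool $26,494.80 (≈ $23.5719 each)
Jun 11, sell 486: 486/1124 × $26,494.80 → $11,455.93
After Jun 12: 896 on hand, pool $21,385.67 (≈ $23.8679 each)
Jun 14, sell 754: 754/896 × $21,385.67 → $17,996.42
Jun 16, sell 70: 70/142 × $3,389.25 → $1,670.75
Total COGS = $11,455.93 + $17,996.42 + $1,670.75 = $31,123.10
Ending inventory (cost pool remaining) = $1,718.50
Check: goods available $32,841.60 = COGS $31,123.10 + ending $1,718.50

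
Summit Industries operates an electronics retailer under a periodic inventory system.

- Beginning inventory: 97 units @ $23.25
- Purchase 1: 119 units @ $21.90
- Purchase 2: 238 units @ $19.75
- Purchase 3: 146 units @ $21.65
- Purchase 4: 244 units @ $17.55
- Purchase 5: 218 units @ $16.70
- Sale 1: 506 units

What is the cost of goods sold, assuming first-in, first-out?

COGS = $10,687.65

Sale 1 (506) [FIFO — oldest first]: 97 @ $23.25 + 119 @ $21.90 + 238 @ $19.75 + 52 @ $21.65 = $10,687.65
Ending inventory: 94 @ $21.65 + 244 @ $17.55 + 218 @ $16.70 = $9,957.90
Check: goods available $20,645.55 = COGS $10,687.65 + ending $9,957.90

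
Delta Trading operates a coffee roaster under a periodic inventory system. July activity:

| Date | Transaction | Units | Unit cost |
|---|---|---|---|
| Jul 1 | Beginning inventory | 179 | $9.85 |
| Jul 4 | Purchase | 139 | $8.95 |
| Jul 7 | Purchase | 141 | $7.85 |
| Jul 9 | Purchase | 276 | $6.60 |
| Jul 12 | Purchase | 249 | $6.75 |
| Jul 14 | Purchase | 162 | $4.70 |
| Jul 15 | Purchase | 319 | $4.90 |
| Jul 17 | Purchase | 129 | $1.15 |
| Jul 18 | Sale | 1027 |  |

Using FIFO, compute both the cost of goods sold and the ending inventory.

COGS = $7,818.50; ending inventory = $2,270.75

Jul 18, 1027 sold [FIFO — oldest first]: 179 @ $9.85 + 139 @ $8.95 + 141 @ $7.85 + 276 @ $6.60 + 249 @ $6.75 + 43 @ $4.70 = $7,818.50
Ending inventory: 119 @ $4.70 + 319 @ $4.90 + 129 @ $1.15 = $2,270.75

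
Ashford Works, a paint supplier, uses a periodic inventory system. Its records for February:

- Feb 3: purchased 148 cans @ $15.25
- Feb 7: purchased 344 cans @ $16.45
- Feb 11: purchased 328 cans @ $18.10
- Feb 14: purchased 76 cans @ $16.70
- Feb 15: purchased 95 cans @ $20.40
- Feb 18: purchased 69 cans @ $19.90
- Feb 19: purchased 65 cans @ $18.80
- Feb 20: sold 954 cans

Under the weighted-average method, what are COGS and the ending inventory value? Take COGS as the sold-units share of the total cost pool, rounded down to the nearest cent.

Feb 20, sell 954: 954/1125 × $19,654.90 → $16,667.35
Ending inventory (cost pool remaining) = $2,987.55
Check: goods available $19,654.90 = COGS $16,667.35 + ending $2,987.55

COGS = $16,667.35; ending inventory = $2,987.55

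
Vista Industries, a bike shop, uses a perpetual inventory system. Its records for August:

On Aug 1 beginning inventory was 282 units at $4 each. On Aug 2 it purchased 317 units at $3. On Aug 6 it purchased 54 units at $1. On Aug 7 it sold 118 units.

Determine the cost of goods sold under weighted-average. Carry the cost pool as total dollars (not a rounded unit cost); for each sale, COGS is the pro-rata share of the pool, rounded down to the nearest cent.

After Aug 1: 282 on hand, pool $1,128.00 (≈ $4.0000 each)
After Aug 2: 599 on hand, pool $2,079.00 (≈ $3.4708 each)
After Aug 6: 653 on hand, pool $2,133.00 (≈ $3.2665 each)
Aug 7, sell 118: 118/653 × $2,133.00 → $385.44
Ending inventory (cost pool remaining) = $1,747.56
Check: goods available $2,133.00 = COGS $385.44 + ending $1,747.56

COGS = $385.44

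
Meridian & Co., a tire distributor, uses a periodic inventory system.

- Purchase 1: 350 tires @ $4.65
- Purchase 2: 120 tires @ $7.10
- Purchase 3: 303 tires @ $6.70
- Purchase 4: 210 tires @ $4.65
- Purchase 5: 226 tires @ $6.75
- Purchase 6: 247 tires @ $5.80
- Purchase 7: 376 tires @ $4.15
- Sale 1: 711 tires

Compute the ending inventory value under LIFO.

Sale 1 (711) [LIFO — newest first]: 376 @ $4.15 + 247 @ $5.80 + 88 @ $6.75 = $3,587.00
Ending inventory: 350 @ $4.65 + 120 @ $7.10 + 303 @ $6.70 + 210 @ $4.65 + 138 @ $6.75 = $6,417.60

Ending inventory = $6,417.60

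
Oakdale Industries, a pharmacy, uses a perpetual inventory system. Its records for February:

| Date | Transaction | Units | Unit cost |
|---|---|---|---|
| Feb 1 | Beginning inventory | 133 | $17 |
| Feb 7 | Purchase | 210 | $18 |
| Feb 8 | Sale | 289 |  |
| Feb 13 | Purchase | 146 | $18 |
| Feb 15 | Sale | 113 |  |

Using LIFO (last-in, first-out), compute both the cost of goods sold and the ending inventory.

Feb 8, 289 sold [LIFO — newest first]: 210 @ $18 + 79 @ $17 = $5,123
Feb 15, 113 sold [LIFO — newest first]: 113 @ $18 = $2,034
Total COGS = $5,123 + $2,034 = $7,157
Ending inventory: 54 @ $17 + 33 @ $18 = $1,512

COGS = $7,157; ending inventory = $1,512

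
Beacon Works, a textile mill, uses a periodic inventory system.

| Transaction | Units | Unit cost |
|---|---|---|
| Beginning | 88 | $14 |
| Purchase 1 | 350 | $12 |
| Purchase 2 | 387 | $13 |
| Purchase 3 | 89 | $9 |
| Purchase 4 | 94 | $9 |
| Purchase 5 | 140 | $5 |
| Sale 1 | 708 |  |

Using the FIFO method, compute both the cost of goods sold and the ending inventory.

Sale 1 (708) [FIFO — oldest first]: 88 @ $14 + 350 @ $12 + 270 @ $13 = $8,942
Ending inventory: 117 @ $13 + 89 @ $9 + 94 @ $9 + 140 @ $5 = $3,868

COGS = $8,942; ending inventory = $3,868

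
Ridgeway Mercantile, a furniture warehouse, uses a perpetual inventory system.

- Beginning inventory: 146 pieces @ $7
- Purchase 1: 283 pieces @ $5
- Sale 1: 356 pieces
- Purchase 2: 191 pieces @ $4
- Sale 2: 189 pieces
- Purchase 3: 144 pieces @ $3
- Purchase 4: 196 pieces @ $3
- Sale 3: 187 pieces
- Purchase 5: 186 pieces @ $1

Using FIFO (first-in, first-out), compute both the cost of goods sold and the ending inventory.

COGS = $3,537; ending inventory = $870

Sale 1 (356) [FIFO — oldest first]: 146 @ $7 + 210 @ $5 = $2,072
Sale 2 (189) [FIFO — oldest first]: 73 @ $5 + 116 @ $4 = $829
Sale 3 (187) [FIFO — oldest first]: 75 @ $4 + 112 @ $3 = $636
Total COGS = $2,072 + $829 + $636 = $3,537
Ending inventory: 32 @ $3 + 196 @ $3 + 186 @ $1 = $870
Check: goods available $4,407 = COGS $3,537 + ending $870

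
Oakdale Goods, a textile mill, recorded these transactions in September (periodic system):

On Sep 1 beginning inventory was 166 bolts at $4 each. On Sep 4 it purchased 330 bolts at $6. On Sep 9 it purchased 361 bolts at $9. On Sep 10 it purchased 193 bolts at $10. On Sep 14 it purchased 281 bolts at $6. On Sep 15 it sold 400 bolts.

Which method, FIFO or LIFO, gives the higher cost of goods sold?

LIFO

FIFO COGS: 166 @ $4 + 234 @ $6 = $2,068
LIFO COGS: 281 @ $6 + 119 @ $10 = $2,876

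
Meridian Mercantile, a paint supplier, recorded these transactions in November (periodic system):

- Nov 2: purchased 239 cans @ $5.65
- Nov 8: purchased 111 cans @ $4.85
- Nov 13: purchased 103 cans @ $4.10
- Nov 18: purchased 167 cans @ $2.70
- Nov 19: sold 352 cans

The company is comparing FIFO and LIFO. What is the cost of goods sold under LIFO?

COGS = $1,270.90

FIFO COGS: 239 @ $5.65 + 111 @ $4.85 + 2 @ $4.10 = $1,896.90
LIFO COGS: 167 @ $2.70 + 103 @ $4.10 + 82 @ $4.85 = $1,270.90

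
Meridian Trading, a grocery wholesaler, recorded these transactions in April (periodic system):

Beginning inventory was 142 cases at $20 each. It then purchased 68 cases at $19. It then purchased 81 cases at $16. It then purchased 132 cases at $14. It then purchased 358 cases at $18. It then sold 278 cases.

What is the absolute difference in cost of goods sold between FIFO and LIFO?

FIFO COGS: 142 @ $20 + 68 @ $19 + 68 @ $16 = $5,220
LIFO COGS: 278 @ $18 = $5,004
Difference = |$5,220 − $5,004| = $216

$216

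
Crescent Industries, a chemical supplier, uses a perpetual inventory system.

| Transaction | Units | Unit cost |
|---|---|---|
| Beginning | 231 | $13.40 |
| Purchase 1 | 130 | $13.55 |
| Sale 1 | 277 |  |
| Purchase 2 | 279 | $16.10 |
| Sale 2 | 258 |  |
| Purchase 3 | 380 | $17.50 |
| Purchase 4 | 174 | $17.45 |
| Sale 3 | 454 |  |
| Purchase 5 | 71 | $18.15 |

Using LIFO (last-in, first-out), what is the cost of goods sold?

COGS = $15,821.40

Sale 1 (277) [LIFO — newest first]: 130 @ $13.55 + 147 @ $13.40 = $3,731.30
Sale 2 (258) [LIFO — newest first]: 258 @ $16.10 = $4,153.80
Sale 3 (454) [LIFO — newest first]: 174 @ $17.45 + 280 @ $17.50 = $7,936.30
Total COGS = $3,731.30 + $4,153.80 + $7,936.30 = $15,821.40
Ending inventory: 84 @ $13.40 + 21 @ $16.10 + 100 @ $17.50 + 71 @ $18.15 = $4,502.35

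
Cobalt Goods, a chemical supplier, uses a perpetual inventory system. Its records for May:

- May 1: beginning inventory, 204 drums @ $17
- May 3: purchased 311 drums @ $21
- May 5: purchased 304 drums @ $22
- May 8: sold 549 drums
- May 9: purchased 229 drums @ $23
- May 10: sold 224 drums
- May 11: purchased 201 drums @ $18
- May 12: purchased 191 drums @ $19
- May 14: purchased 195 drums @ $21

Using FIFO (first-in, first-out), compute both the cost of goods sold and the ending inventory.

May 8, 549 sold [FIFO — oldest first]: 204 @ $17 + 311 @ $21 + 34 @ $22 = $10,747
May 10, 224 sold [FIFO — oldest first]: 224 @ $22 = $4,928
Total COGS = $10,747 + $4,928 = $15,675
Ending inventory: 46 @ $22 + 229 @ $23 + 201 @ $18 + 191 @ $19 + 195 @ $21 = $17,621
Check: goods available $33,296 = COGS $15,675 + ending $17,621

COGS = $15,675; ending inventory = $17,621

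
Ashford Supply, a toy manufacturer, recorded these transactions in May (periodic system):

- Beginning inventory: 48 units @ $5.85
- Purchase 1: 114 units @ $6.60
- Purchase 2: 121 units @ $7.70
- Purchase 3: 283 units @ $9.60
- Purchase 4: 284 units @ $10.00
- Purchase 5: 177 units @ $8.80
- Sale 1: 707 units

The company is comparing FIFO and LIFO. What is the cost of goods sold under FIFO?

FIFO COGS: 48 @ $5.85 + 114 @ $6.60 + 121 @ $7.70 + 283 @ $9.60 + 141 @ $10.00 = $6,091.70
LIFO COGS: 177 @ $8.80 + 284 @ $10.00 + 246 @ $9.60 = $6,759.20

COGS = $6,091.70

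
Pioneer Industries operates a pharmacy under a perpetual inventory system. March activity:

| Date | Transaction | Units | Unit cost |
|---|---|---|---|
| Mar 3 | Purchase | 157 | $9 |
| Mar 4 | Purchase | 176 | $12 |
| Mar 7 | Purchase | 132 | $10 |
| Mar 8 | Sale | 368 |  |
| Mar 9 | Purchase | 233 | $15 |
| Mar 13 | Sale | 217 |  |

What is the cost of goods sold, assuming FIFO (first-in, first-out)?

Mar 8, 368 sold [FIFO — oldest first]: 157 @ $9 + 176 @ $12 + 35 @ $10 = $3,875
Mar 13, 217 sold [FIFO — oldest first]: 97 @ $10 + 120 @ $15 = $2,770
Total COGS = $3,875 + $2,770 = $6,645
Ending inventory: 113 @ $15 = $1,695
Check: goods available $8,340 = COGS $6,645 + ending $1,695

COGS = $6,645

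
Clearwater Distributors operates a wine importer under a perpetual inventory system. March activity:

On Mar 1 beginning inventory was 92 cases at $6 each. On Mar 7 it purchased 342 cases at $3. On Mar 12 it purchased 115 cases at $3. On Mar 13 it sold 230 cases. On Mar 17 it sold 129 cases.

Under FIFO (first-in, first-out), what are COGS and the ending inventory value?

Mar 13, 230 sold [FIFO — oldest first]: 92 @ $6 + 138 @ $3 = $966
Mar 17, 129 sold [FIFO — oldest first]: 129 @ $3 = $387
Total COGS = $966 + $387 = $1,353
Ending inventory: 75 @ $3 + 115 @ $3 = $570
Check: goods available $1,923 = COGS $1,353 + ending $570

COGS = $1,353; ending inventory = $570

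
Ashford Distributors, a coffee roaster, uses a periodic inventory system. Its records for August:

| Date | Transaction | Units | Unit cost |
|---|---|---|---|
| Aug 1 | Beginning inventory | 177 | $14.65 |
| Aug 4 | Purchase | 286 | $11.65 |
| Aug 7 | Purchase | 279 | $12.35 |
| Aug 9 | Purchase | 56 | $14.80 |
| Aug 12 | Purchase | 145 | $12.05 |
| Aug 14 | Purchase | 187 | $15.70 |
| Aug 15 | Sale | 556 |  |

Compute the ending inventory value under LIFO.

Ending inventory = $7,295.80

Aug 15, 556 sold [LIFO — newest first]: 187 @ $15.70 + 145 @ $12.05 + 56 @ $14.80 + 168 @ $12.35 = $7,586.75
Ending inventory: 177 @ $14.65 + 286 @ $11.65 + 111 @ $12.35 = $7,295.80
Check: goods available $14,882.55 = COGS $7,586.75 + ending $7,295.80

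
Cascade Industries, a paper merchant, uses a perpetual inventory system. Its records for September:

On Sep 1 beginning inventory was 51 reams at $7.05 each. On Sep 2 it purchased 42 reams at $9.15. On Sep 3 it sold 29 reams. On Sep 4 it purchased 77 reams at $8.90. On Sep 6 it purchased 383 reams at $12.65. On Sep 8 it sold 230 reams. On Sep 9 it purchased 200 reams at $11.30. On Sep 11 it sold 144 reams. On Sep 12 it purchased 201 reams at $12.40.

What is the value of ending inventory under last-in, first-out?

Ending inventory = $6,224.45

Sep 3, 29 sold [LIFO — newest first]: 29 @ $9.15 = $265.35
Sep 8, 230 sold [LIFO — newest first]: 230 @ $12.65 = $2,909.50
Sep 11, 144 sold [LIFO — newest first]: 144 @ $11.30 = $1,627.20
Total COGS = $265.35 + $2,909.50 + $1,627.20 = $4,802.05
Ending inventory: 51 @ $7.05 + 13 @ $9.15 + 77 @ $8.90 + 153 @ $12.65 + 56 @ $11.30 + 201 @ $12.40 = $6,224.45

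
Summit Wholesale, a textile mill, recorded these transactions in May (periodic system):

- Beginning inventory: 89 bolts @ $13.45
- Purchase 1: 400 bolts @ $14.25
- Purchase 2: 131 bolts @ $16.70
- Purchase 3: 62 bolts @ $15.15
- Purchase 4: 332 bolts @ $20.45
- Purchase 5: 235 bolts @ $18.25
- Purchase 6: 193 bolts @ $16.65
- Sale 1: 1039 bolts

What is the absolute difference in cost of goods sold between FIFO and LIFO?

$1,374.40

FIFO COGS: 89 @ $13.45 + 400 @ $14.25 + 131 @ $16.70 + 62 @ $15.15 + 332 @ $20.45 + 25 @ $18.25 = $17,269.70
LIFO COGS: 193 @ $16.65 + 235 @ $18.25 + 332 @ $20.45 + 62 @ $15.15 + 131 @ $16.70 + 86 @ $14.25 = $18,644.10
Difference = |$17,269.70 − $18,644.10| = $1,374.40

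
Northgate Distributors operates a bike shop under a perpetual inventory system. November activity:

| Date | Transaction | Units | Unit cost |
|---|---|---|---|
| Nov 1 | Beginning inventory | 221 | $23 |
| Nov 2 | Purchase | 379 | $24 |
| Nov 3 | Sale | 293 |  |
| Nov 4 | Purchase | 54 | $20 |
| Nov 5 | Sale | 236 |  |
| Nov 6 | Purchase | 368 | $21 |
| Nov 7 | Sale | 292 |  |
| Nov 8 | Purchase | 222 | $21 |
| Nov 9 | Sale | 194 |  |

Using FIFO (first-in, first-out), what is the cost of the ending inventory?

Nov 3, 293 sold [FIFO — oldest first]: 221 @ $23 + 72 @ $24 = $6,811
Nov 5, 236 sold [FIFO — oldest first]: 236 @ $24 = $5,664
Nov 7, 292 sold [FIFO — oldest first]: 71 @ $24 + 54 @ $20 + 167 @ $21 = $6,291
Nov 9, 194 sold [FIFO — oldest first]: 194 @ $21 = $4,074
Total COGS = $6,811 + $5,664 + $6,291 + $4,074 = $22,840
Ending inventory: 7 @ $21 + 222 @ $21 = $4,809
Check: goods available $27,649 = COGS $22,840 + ending $4,809

Ending inventory = $4,809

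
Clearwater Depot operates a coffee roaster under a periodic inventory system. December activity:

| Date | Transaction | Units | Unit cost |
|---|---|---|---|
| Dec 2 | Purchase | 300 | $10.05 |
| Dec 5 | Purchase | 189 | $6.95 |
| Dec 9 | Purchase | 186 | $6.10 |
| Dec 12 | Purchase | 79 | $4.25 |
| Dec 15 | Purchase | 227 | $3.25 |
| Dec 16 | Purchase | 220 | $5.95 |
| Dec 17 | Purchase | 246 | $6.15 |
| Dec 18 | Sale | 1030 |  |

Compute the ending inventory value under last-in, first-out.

Ending inventory = $3,828.15

Dec 18, 1030 sold [LIFO — newest first]: 246 @ $6.15 + 220 @ $5.95 + 227 @ $3.25 + 79 @ $4.25 + 186 @ $6.10 + 72 @ $6.95 = $5,530.40
Ending inventory: 300 @ $10.05 + 117 @ $6.95 = $3,828.15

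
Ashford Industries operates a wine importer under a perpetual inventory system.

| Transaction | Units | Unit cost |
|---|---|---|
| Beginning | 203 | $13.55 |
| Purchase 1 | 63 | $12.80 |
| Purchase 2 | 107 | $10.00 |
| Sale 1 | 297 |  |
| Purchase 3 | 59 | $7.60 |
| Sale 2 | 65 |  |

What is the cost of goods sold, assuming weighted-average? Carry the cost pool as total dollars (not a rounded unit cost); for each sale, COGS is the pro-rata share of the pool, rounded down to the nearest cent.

COGS = $4,354.09

After Beginning: 203 on hand, pool $2,750.65 (≈ $13.5500 each)
After Purchase 1: 266 on hand, pool $3,557.05 (≈ $13.3724 each)
After Purchase 2: 373 on hand, pool $4,627.05 (≈ $12.4050 each)
Sale 1, sell 297: 297/373 × $4,627.05 → $3,684.27
After Purchase 3: 135 on hand, pool $1,391.18 (≈ $10.3050 each)
Sale 2, sell 65: 65/135 × $1,391.18 → $669.82
Total COGS = $3,684.27 + $669.82 = $4,354.09
Ending inventory (cost pool remaining) = $721.36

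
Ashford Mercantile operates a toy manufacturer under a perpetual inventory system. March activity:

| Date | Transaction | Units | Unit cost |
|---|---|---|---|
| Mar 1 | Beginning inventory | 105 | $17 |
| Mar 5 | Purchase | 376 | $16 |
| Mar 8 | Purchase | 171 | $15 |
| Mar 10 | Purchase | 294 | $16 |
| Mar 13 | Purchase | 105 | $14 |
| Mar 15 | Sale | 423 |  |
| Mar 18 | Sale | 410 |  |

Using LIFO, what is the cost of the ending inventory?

Mar 15, 423 sold [LIFO — newest first]: 105 @ $14 + 294 @ $16 + 24 @ $15 = $6,534
Mar 18, 410 sold [LIFO — newest first]: 147 @ $15 + 263 @ $16 = $6,413
Total COGS = $6,534 + $6,413 = $12,947
Ending inventory: 105 @ $17 + 113 @ $16 = $3,593
Check: goods available $16,540 = COGS $12,947 + ending $3,593

Ending inventory = $3,593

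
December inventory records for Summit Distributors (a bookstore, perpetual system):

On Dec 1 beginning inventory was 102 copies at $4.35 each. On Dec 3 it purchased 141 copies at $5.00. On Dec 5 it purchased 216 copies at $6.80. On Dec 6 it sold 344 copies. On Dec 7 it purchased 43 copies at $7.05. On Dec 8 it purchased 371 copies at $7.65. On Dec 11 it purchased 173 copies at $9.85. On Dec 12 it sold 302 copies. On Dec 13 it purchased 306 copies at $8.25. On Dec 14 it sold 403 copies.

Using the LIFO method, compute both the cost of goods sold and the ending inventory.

Dec 6, 344 sold [LIFO — newest first]: 216 @ $6.80 + 128 @ $5.00 = $2,108.80
Dec 12, 302 sold [LIFO — newest first]: 173 @ $9.85 + 129 @ $7.65 = $2,690.90
Dec 14, 403 sold [LIFO — newest first]: 306 @ $8.25 + 97 @ $7.65 = $3,266.55
Total COGS = $2,108.80 + $2,690.90 + $3,266.55 = $8,066.25
Ending inventory: 102 @ $4.35 + 13 @ $5.00 + 43 @ $7.05 + 145 @ $7.65 = $1,921.10
Check: goods available $9,987.35 = COGS $8,066.25 + ending $1,921.10

COGS = $8,066.25; ending inventory = $1,921.10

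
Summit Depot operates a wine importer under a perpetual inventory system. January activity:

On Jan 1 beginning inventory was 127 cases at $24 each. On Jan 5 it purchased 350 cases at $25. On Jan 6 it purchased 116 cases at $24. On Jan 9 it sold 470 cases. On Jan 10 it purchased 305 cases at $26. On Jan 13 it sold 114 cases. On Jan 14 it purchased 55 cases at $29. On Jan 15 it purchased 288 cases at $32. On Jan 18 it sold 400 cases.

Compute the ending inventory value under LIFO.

Ending inventory = $6,436

Jan 9, 470 sold [LIFO — newest first]: 116 @ $24 + 350 @ $25 + 4 @ $24 = $11,630
Jan 13, 114 sold [LIFO — newest first]: 114 @ $26 = $2,964
Jan 18, 400 sold [LIFO — newest first]: 288 @ $32 + 55 @ $29 + 57 @ $26 = $12,293
Total COGS = $11,630 + $2,964 + $12,293 = $26,887
Ending inventory: 123 @ $24 + 134 @ $26 = $6,436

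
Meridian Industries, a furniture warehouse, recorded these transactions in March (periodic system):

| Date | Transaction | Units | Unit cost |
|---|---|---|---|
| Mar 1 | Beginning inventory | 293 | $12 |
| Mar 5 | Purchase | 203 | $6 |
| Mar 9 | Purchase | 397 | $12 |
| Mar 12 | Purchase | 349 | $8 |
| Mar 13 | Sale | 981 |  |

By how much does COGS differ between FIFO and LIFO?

FIFO COGS: 293 @ $12 + 203 @ $6 + 397 @ $12 + 88 @ $8 = $10,202
LIFO COGS: 349 @ $8 + 397 @ $12 + 203 @ $6 + 32 @ $12 = $9,158
Difference = |$10,202 − $9,158| = $1,044

$1,044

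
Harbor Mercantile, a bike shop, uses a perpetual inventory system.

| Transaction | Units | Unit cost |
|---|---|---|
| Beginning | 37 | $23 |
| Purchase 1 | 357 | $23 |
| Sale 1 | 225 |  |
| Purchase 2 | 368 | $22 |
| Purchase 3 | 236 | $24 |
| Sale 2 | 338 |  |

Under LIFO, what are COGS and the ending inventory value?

COGS = $13,083; ending inventory = $9,739

Sale 1 (225) [LIFO — newest first]: 225 @ $23 = $5,175
Sale 2 (338) [LIFO — newest first]: 236 @ $24 + 102 @ $22 = $7,908
Total COGS = $5,175 + $7,908 = $13,083
Ending inventory: 37 @ $23 + 132 @ $23 + 266 @ $22 = $9,739
Check: goods available $22,822 = COGS $13,083 + ending $9,739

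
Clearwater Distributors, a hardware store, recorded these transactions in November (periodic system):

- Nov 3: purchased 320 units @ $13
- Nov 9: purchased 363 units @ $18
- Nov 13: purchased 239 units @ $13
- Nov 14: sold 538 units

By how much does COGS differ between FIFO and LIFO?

FIFO COGS: 320 @ $13 + 218 @ $18 = $8,084
LIFO COGS: 239 @ $13 + 299 @ $18 = $8,489
Difference = |$8,084 − $8,489| = $405

$405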